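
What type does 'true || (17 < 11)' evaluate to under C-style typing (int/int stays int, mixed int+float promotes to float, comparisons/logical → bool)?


Operand types: bool || bool
Rule: logical operators take bool operands and yield bool
Result type: bool


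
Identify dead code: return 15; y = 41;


statement follows a return and is unreachable
Dead: 'y = 41'


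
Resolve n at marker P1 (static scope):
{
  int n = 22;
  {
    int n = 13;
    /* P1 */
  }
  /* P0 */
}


n declared in the same block as P1
n = 13


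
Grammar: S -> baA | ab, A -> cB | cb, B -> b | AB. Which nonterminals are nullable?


A nonterminal is nullable iff some alternative derives ε (directly, or every symbol in it is nullable)
Nullable: {}


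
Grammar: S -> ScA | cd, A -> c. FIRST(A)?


Per alternative of A: FIRST(c) = {c}
FIRST(A) = {c}


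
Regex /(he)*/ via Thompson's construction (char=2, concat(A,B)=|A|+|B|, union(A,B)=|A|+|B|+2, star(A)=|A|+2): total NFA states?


Syntax tree has 2 char leaf(s), 0 union(s), 1 star(s)
chars contribute 2×2 = 4; each union adds +2; each star adds +2
Total: 4 + 0 + 2 = 6 states


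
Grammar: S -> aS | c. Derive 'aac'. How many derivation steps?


Derivation: S => aS => aaS => aac
Steps: 3


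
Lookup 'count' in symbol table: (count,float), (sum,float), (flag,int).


Lookup 'count' → type float


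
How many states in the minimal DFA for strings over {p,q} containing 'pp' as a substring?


KMP-style automaton: 2 progress states + 1 absorbing accept = 3
Minimal DFA: 3 states


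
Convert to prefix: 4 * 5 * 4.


left-to-right (same/higher precedence on left): tree is (* (* 4 5) 4)
Prefix: * * 4 5 4


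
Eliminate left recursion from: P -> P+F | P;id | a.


Left-recursive alternatives: P+F, P;id; non-recursive: a
Introduce P': P -> aP', P' -> +FP' | ;idP' | ε


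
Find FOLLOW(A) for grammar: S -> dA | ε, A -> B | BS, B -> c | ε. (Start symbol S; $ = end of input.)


$ ∈ FOLLOW(S). For each A -> αBβ: add FIRST(β)\{ε} to FOLLOW(B); if β nullable, add FOLLOW(A).
FOLLOW(A) = {$}


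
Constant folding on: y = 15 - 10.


15 - 10 = 5 at compile time
Optimized: y = 5


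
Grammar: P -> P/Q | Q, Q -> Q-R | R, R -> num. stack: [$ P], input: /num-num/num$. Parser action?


shift '/' to continue P -> P/Q
Action: shift


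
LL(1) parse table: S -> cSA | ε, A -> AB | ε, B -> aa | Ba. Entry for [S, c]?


For [S, c]: 'c' ∈ FIRST(cSA)
Entry: S -> cSA


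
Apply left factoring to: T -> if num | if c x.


Common prefix: 'if'
Factored: T -> if T', T' -> num | c x


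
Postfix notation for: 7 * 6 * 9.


Left to right (same or higher precedence on left)
Postfix: 7 6 * 9 *


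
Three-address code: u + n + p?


Break into single-operator statements:
t1 = u + n
t2 = t1 + p


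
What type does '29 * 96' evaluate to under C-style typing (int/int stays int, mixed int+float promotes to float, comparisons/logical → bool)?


Operand types: int * int
Rule: mixed int/float promotes to float; int/int stays int
Result type: int


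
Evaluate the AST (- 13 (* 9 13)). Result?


Evaluate inner: (* 9 13) = 117
Evaluate root: (- 13 117) = -104
Result: -104


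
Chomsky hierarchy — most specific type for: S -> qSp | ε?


Single nonterminal LHS, but q^n p^n is not regular
Classification: Type 2 (Context-Free)


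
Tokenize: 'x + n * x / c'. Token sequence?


Scan left to right, longest-match per lexeme
Tokens: ID(x), OP(+), ID(n), OP(*), ID(x), OP(/), ID(c)


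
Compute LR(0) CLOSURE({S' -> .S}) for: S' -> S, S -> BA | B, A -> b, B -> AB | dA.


Start: S' -> .S
For each item with dot before a nonterminal B, add B -> .γ for every B-production
Closure: [S' -> .S, S -> .BA, S -> .B, B -> .AB, B -> .dA, A -> .b]


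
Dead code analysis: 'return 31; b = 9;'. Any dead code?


statement follows a return and is unreachable
Dead: 'b = 9'


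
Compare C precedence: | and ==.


'==' is equality (level 6); '|' is bitwise OR (level 3)
Higher level binds tighter
'==' has higher precedence than '|'


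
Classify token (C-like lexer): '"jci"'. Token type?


Pattern: double-quoted sequence
Type: STRING_LITERAL


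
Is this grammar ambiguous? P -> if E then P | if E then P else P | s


dangling else: 'if E then if E then s else s' parses two ways
Ambiguous


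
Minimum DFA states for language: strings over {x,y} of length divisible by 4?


Track length mod 4: states 0..3, accept at 0
Minimal DFA: 4 states


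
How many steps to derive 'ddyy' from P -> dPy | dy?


Derivation: P => dPy => ddyy
Steps: 2


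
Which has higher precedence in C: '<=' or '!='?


'<=' is relational (level 7); '!=' is equality (level 6)
Higher level binds tighter
'<=' has higher precedence than '!='


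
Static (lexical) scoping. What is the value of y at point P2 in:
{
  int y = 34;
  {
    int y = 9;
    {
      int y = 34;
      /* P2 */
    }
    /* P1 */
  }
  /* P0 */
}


y declared in the same block as P2
y = 34


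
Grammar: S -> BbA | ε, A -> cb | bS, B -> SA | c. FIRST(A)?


Per alternative of A: FIRST(cb) = {c}; FIRST(bS) = {b}
FIRST(A) = {b, c}


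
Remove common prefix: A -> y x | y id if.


Common prefix: 'y'
Factored: A -> y A', A' -> x | id if


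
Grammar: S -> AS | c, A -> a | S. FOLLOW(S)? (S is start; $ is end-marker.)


$ ∈ FOLLOW(S). For each A -> αBβ: add FIRST(β)\{ε} to FOLLOW(B); if β nullable, add FOLLOW(A).
FOLLOW(S) = {$, a, c}


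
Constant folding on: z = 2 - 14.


2 - 14 = -12 at compile time
Optimized: z = -12


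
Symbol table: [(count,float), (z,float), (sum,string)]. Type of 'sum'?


Lookup 'sum' → type string


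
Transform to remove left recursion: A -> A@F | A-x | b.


Left-recursive alternatives: A@F, A-x; non-recursive: b
Introduce A': A -> bA', A' -> @FA' | -xA' | ε


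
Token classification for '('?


Pattern: delimiter/punctuation
Type: PUNCTUATION


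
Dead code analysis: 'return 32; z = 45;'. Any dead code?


statement follows a return and is unreachable
Dead: 'z = 45'


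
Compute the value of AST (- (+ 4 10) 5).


Evaluate inner: (+ 4 10) = 14
Evaluate root: (- 14 5) = 9
Result: 9


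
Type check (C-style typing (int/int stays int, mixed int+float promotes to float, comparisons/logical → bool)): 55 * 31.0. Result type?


Operand types: int * float
Rule: mixed int/float promotes to float; int/int stays int
Result type: float


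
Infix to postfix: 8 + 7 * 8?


* has higher precedence, evaluate 7*8 first
Postfix: 8 7 8 * +


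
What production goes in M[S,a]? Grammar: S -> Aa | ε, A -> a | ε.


For [S, a]: 'a' ∈ FIRST(Aa)
Entry: S -> Aa


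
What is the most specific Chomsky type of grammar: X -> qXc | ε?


Single nonterminal LHS, but q^n c^n is not regular
Classification: Type 2 (Context-Free)


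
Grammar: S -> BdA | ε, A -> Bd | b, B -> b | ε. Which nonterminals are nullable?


A nonterminal is nullable iff some alternative derives ε (directly, or every symbol in it is nullable)
Nullable: {B, S}


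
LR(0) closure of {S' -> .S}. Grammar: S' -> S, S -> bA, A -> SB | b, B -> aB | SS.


Start: S' -> .S
For each item with dot before a nonterminal B, add B -> .γ for every B-production
Closure: [S' -> .S, S -> .bA]


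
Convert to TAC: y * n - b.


Break into single-operator statements:
t1 = y * n
t2 = t1 - b


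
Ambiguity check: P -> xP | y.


right-linear, alternatives start with distinct terminals 'x' vs 'y': unique leftmost derivation
Unambiguous


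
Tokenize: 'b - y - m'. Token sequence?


Scan left to right, longest-match per lexeme
Tokens: ID(b), OP(-), ID(y), OP(-), ID(m)


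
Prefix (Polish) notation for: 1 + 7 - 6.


left-to-right (same/higher precedence on left): tree is (- (+ 1 7) 6)
Prefix: - + 1 7 6


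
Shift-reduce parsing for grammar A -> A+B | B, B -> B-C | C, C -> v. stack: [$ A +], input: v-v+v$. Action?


no handle ('A+' is not any RHS); shift 'v'
Action: shift


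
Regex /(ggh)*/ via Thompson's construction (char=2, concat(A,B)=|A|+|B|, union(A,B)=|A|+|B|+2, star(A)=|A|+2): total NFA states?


Syntax tree has 3 char leaf(s), 0 union(s), 1 star(s)
chars contribute 3×2 = 6; each union adds +2; each star adds +2
Total: 6 + 0 + 2 = 8 states


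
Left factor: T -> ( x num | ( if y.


Common prefix: '('
Factored: T -> ( T', T' -> x num | if y


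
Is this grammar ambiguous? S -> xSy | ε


balanced x^n…y^n: each string has a unique parse
Unambiguous


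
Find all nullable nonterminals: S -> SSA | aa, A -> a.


A nonterminal is nullable iff some alternative derives ε (directly, or every symbol in it is nullable)
Nullable: {}


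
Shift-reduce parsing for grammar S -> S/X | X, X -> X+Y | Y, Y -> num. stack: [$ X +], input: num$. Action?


no handle; shift 'num'
Action: shift


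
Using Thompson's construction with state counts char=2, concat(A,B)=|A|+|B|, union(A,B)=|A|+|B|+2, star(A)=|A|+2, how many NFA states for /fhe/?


Syntax tree has 3 char leaf(s), 0 union(s), 0 star(s)
chars contribute 3×2 = 6; each union adds +2; each star adds +2
Total: 6 + 0 + 0 = 6 states


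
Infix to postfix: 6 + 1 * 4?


* has higher precedence, evaluate 1*4 first
Postfix: 6 1 4 * +


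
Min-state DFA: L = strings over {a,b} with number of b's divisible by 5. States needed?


Track (count of b) mod 5: states 0..4, accept at 0
Minimal DFA: 5 states


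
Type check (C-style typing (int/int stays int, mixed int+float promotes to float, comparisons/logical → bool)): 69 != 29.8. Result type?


Operand types: int != float
Rule: comparison yields bool
Result type: bool


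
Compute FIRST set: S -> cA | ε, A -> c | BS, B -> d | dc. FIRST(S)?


Per alternative of S: FIRST(cA) = {c}; FIRST(ε) = {ε}
FIRST(S) = {c, ε}


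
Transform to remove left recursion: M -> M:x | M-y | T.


Left-recursive alternatives: M:x, M-y; non-recursive: T
Introduce M': M -> TM', M' -> :xM' | -yM' | ε


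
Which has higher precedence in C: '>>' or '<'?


'>>' is shift (level 8); '<' is relational (level 7)
Higher level binds tighter
'>>' has higher precedence than '<'


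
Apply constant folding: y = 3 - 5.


3 - 5 = -2 at compile time
Optimized: y = -2


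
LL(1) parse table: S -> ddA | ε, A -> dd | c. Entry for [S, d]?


For [S, d]: 'd' ∈ FIRST(ddA)
Entry: S -> ddA


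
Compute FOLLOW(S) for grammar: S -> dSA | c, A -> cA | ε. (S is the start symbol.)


$ ∈ FOLLOW(S). For each A -> αBβ: add FIRST(β)\{ε} to FOLLOW(B); if β nullable, add FOLLOW(A).
FOLLOW(S) = {$, c}


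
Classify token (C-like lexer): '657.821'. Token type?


Pattern: digits with a decimal point
Type: FLOAT_LITERAL


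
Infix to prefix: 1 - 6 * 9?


'*' binds tighter: tree is (- 1 (* 6 9))
Prefix: - 1 * 6 9


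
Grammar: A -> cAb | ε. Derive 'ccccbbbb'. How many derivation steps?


Derivation: A => cAb => ccAbb => cccAbbb => ccccAbbbb => ccccbbbb
Steps: 5


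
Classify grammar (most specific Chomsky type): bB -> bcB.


LHS has context (more than one symbol) and |LHS| ≤ |RHS|
Classification: Type 1 (Context-Sensitive)


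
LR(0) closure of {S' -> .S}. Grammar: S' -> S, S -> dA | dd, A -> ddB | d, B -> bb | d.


Start: S' -> .S
For each item with dot before a nonterminal B, add B -> .γ for every B-production
Closure: [S' -> .S, S -> .dA, S -> .dd]


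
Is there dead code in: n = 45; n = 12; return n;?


first assignment to n is overwritten before any read
Dead: 'n = 45'


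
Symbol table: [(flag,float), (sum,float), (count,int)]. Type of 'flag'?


Lookup 'flag' → type float


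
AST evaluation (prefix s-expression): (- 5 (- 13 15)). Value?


Evaluate inner: (- 13 15) = -2
Evaluate root: (- 5 -2) = 7
Result: 7


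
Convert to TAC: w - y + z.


Break into single-operator statements:
t1 = w - y
t2 = t1 + z


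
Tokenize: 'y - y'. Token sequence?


Scan left to right, longest-match per lexeme
Tokens: ID(y), OP(-), ID(y)


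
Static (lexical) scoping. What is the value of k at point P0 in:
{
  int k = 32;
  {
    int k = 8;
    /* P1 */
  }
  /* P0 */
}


k declared in the same block as P0
k = 32


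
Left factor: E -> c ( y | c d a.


Common prefix: 'c'
Factored: E -> c E', E' -> ( y | d a


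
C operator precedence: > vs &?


'>' is relational (level 7); '&' is bitwise AND (level 5)
Higher level binds tighter
'>' has higher precedence than '&'


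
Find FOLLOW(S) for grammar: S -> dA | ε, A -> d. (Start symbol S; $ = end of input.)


$ ∈ FOLLOW(S). For each A -> αBβ: add FIRST(β)\{ε} to FOLLOW(B); if β nullable, add FOLLOW(A).
FOLLOW(S) = {$}


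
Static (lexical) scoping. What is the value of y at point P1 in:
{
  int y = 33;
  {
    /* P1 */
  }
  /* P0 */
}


P1's block does not declare y; resolves to the enclosing declaration at depth 0
y = 33


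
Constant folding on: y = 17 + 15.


17 + 15 = 32 at compile time
Optimized: y = 32


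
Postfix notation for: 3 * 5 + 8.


Left to right (same or higher precedence on left)
Postfix: 3 5 * 8 +


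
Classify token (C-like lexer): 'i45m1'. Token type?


Pattern: letter/underscore followed by alphanumerics, not a keyword
Type: IDENTIFIER


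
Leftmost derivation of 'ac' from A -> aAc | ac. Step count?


Derivation: A => ac
Steps: 1


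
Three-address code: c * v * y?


Break into single-operator statements:
t1 = c * v
t2 = t1 * y


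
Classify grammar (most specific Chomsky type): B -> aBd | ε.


Single nonterminal LHS, but a^n d^n is not regular
Classification: Type 2 (Context-Free)


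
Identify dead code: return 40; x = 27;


statement follows a return and is unreachable
Dead: 'x = 27'


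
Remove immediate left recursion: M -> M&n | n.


Left-recursive alternatives: M&n; non-recursive: n
Introduce M': M -> nM', M' -> &nM' | ε


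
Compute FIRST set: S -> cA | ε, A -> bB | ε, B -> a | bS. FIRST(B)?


Per alternative of B: FIRST(a) = {a}; FIRST(bS) = {b}
FIRST(B) = {a, b}


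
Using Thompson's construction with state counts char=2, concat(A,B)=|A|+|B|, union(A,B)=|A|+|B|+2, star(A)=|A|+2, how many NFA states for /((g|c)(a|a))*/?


Syntax tree has 4 char leaf(s), 2 union(s), 1 star(s)
chars contribute 4×2 = 8; each union adds +2; each star adds +2
Total: 8 + 4 + 2 = 14 states


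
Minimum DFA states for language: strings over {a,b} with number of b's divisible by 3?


Track (count of b) mod 3: states 0..2, accept at 0
Minimal DFA: 3 states


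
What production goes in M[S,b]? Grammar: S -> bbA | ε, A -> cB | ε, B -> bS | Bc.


For [S, b]: 'b' ∈ FIRST(bbA)
Entry: S -> bbA


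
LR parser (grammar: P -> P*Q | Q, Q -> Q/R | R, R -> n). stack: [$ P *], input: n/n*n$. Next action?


no handle ('P*' is not any RHS); shift 'n'
Action: shift


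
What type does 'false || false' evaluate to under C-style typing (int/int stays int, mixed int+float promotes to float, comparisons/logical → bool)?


Operand types: bool || bool
Rule: logical operators take bool operands and yield bool
Result type: bool


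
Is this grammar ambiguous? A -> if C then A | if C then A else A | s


dangling else: 'if C then if C then s else s' parses two ways
Ambiguous


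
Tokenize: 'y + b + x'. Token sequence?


Scan left to right, longest-match per lexeme
Tokens: ID(y), OP(+), ID(b), OP(+), ID(x)


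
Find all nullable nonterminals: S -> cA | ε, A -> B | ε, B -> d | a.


A nonterminal is nullable iff some alternative derives ε (directly, or every symbol in it is nullable)
Nullable: {A, S}


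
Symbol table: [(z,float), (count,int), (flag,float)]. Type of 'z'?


Lookup 'z' → type float


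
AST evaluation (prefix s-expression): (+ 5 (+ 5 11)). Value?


Evaluate inner: (+ 5 11) = 16
Evaluate root: (+ 5 16) = 21
Result: 21


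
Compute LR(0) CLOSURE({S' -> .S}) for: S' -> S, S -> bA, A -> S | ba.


Start: S' -> .S
For each item with dot before a nonterminal B, add B -> .γ for every B-production
Closure: [S' -> .S, S -> .bA]


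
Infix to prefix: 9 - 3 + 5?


left-to-right (same/higher precedence on left): tree is (+ (- 9 3) 5)
Prefix: + - 9 3 5


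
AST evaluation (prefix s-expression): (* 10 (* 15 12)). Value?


Evaluate inner: (* 15 12) = 180
Evaluate root: (* 10 180) = 1800
Result: 1800


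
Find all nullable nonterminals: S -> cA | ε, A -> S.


A nonterminal is nullable iff some alternative derives ε (directly, or every symbol in it is nullable)
Nullable: {A, S}


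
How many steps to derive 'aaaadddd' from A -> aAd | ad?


Derivation: A => aAd => aaAdd => aaaAddd => aaaadddd
Steps: 4


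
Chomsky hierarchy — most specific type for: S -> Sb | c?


Left-linear: every RHS is a terminal or one nonterminal followed by a terminal
Classification: Type 3 (Regular)


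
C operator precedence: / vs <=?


'/' is multiplicative (level 10); '<=' is relational (level 7)
Higher level binds tighter
'/' has higher precedence than '<='


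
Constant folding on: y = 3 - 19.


3 - 19 = -16 at compile time
Optimized: y = -16


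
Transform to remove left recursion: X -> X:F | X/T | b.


Left-recursive alternatives: X:F, X/T; non-recursive: b
Introduce X': X -> bX', X' -> :FX' | /TX' | ε


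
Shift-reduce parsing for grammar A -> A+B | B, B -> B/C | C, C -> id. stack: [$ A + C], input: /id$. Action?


'C' (not preceded by B/) is the handle for B -> C
Action: reduce (B -> C)


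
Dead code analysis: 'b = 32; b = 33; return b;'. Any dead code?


first assignment to b is overwritten before any read
Dead: 'b = 32'


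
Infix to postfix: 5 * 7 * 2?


Left to right (same or higher precedence on left)
Postfix: 5 7 * 2 *


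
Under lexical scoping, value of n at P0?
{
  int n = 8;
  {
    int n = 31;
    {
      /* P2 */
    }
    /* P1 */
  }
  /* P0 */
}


n declared in the same block as P0
n = 8


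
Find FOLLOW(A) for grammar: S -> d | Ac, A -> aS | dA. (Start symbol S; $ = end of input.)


$ ∈ FOLLOW(S). For each A -> αBβ: add FIRST(β)\{ε} to FOLLOW(B); if β nullable, add FOLLOW(A).
FOLLOW(A) = {c}


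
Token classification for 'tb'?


Pattern: letter/underscore followed by alphanumerics, not a keyword
Type: IDENTIFIER


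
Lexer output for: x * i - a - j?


Scan left to right, longest-match per lexeme
Tokens: ID(x), OP(*), ID(i), OP(-), ID(a), OP(-), ID(j)


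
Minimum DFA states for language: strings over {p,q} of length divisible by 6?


Track length mod 6: states 0..5, accept at 0
Minimal DFA: 6 states


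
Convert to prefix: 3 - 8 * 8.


'*' binds tighter: tree is (- 3 (* 8 8))
Prefix: - 3 * 8 8


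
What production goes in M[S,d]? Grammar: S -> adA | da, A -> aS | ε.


For [S, d]: 'd' ∈ FIRST(da)
Entry: S -> da


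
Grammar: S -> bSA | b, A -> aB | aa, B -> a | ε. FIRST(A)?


Per alternative of A: FIRST(aB) = {a}; FIRST(aa) = {a}
FIRST(A) = {a}


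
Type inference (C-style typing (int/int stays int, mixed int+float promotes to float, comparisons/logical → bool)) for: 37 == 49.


Operand types: int == int
Rule: comparison yields bool
Result type: bool


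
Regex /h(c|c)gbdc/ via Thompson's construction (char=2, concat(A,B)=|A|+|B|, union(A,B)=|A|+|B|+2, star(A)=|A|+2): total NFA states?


Syntax tree has 7 char leaf(s), 1 union(s), 0 star(s)
chars contribute 7×2 = 14; each union adds +2; each star adds +2
Total: 14 + 2 + 0 = 16 states


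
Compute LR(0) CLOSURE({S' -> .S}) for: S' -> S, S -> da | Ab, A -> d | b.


Start: S' -> .S
For each item with dot before a nonterminal B, add B -> .γ for every B-production
Closure: [S' -> .S, S -> .da, S -> .Ab, A -> .d, A -> .b]


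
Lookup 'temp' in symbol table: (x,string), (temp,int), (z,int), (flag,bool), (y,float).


Lookup 'temp' → type int


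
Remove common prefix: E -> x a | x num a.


Common prefix: 'x'
Factored: E -> x E', E' -> a | num a


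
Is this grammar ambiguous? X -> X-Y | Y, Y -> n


precedence layered via separate nonterminal Y: deterministic
Unambiguous


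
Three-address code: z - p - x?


Break into single-operator statements:
t1 = z - p
t2 = t1 - x


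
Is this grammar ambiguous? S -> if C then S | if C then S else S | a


dangling else: 'if C then if C then a else a' parses two ways
Ambiguous


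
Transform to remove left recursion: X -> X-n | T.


Left-recursive alternatives: X-n; non-recursive: T
Introduce X': X -> TX', X' -> -nX' | ε


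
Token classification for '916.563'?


Pattern: digits with a decimal point
Type: FLOAT_LITERAL


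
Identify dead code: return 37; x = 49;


statement follows a return and is unreachable
Dead: 'x = 49'


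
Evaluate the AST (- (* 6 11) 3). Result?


Evaluate inner: (* 6 11) = 66
Evaluate root: (- 66 3) = 63
Result: 63


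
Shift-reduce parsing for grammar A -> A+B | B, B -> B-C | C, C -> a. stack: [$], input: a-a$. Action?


no handle on stack; shift 'a'
Action: shift


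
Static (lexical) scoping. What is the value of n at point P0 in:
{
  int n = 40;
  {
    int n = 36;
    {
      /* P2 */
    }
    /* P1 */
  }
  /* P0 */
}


n declared in the same block as P0
n = 40


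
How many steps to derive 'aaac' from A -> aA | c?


Derivation: A => aA => aaA => aaaA => aaac
Steps: 4


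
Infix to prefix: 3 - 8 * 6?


'*' binds tighter: tree is (- 3 (* 8 6))
Prefix: - 3 * 8 6


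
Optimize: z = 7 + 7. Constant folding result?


7 + 7 = 14 at compile time
Optimized: z = 14


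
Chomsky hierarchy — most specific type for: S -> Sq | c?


Left-linear: every RHS is a terminal or one nonterminal followed by a terminal
Classification: Type 3 (Regular)


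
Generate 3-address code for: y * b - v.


Break into single-operator statements:
t1 = y * b
t2 = t1 - v


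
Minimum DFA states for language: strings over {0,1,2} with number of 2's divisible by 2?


Track (count of 2) mod 2: states 0..1, accept at 0
Minimal DFA: 2 states


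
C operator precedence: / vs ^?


'/' is multiplicative (level 10); '^' is bitwise XOR (level 4)
Higher level binds tighter
'/' has higher precedence than '^'


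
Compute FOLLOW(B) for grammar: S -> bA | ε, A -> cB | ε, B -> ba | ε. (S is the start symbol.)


$ ∈ FOLLOW(S). For each A -> αBβ: add FIRST(β)\{ε} to FOLLOW(B); if β nullable, add FOLLOW(A).
FOLLOW(B) = {$}


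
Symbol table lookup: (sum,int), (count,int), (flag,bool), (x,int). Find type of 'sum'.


Lookup 'sum' → type int


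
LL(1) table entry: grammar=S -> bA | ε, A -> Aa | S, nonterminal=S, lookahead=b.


For [S, b]: 'b' ∈ FIRST(bA)
Entry: S -> bA


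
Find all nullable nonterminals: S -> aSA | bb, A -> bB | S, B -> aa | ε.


A nonterminal is nullable iff some alternative derives ε (directly, or every symbol in it is nullable)
Nullable: {B}


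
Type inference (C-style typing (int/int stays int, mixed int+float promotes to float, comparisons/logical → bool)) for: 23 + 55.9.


Operand types: int + float
Rule: mixed int/float promotes to float; int/int stays int
Result type: float


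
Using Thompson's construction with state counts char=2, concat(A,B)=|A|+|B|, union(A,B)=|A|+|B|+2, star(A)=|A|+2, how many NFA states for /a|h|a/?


Syntax tree has 3 char leaf(s), 2 union(s), 0 star(s)
chars contribute 3×2 = 6; each union adds +2; each star adds +2
Total: 6 + 4 + 0 = 10 states


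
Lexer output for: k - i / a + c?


Scan left to right, longest-match per lexeme
Tokens: ID(k), OP(-), ID(i), OP(/), ID(a), OP(+), ID(c)


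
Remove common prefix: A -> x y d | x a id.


Common prefix: 'x'
Factored: A -> x A', A' -> y d | a id


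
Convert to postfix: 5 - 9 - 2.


Left to right (same or higher precedence on left)
Postfix: 5 9 - 2 -


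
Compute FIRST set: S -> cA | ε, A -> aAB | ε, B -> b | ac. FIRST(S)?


Per alternative of S: FIRST(cA) = {c}; FIRST(ε) = {ε}
FIRST(S) = {c, ε}


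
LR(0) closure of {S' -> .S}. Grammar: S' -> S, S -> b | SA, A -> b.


Start: S' -> .S
For each item with dot before a nonterminal B, add B -> .γ for every B-production
Closure: [S' -> .S, S -> .b, S -> .SA]


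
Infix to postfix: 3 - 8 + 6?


Left to right (same or higher precedence on left)
Postfix: 3 8 - 6 +


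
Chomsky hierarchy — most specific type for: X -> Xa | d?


Left-linear: every RHS is a terminal or one nonterminal followed by a terminal
Classification: Type 3 (Regular)


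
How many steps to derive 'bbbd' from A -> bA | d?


Derivation: A => bA => bbA => bbbA => bbbd
Steps: 4


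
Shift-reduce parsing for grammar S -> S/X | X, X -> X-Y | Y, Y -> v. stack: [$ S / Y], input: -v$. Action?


'Y' (not preceded by X-) is the handle for X -> Y
Action: reduce (X -> Y)


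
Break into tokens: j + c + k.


Scan left to right, longest-match per lexeme
Tokens: ID(j), OP(+), ID(c), OP(+), ID(k)


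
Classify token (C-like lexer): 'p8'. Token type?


Pattern: letter/underscore followed by alphanumerics, not a keyword
Type: IDENTIFIER


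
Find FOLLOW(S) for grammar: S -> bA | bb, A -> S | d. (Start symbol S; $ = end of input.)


$ ∈ FOLLOW(S). For each A -> αBβ: add FIRST(β)\{ε} to FOLLOW(B); if β nullable, add FOLLOW(A).
FOLLOW(S) = {$}


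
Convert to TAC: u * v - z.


Break into single-operator statements:
t1 = u * v
t2 = t1 - z


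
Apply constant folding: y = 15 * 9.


15 * 9 = 135 at compile time
Optimized: y = 135


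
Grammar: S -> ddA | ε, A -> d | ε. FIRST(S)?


Per alternative of S: FIRST(ddA) = {d}; FIRST(ε) = {ε}
FIRST(S) = {d, ε}


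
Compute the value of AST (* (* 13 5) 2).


Evaluate inner: (* 13 5) = 65
Evaluate root: (* 65 2) = 130
Result: 130


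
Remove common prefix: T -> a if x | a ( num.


Common prefix: 'a'
Factored: T -> a T', T' -> if x | ( num


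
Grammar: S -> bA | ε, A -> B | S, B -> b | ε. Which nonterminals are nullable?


A nonterminal is nullable iff some alternative derives ε (directly, or every symbol in it is nullable)
Nullable: {A, B, S}


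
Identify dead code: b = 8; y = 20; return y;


b is assigned but never read
Dead: 'b = 8'


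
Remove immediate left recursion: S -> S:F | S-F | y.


Left-recursive alternatives: S:F, S-F; non-recursive: y
Introduce S': S -> yS', S' -> :FS' | -FS' | ε


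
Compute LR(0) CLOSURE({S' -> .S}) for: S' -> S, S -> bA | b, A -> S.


Start: S' -> .S
For each item with dot before a nonterminal B, add B -> .γ for every B-production
Closure: [S' -> .S, S -> .bA, S -> .b]


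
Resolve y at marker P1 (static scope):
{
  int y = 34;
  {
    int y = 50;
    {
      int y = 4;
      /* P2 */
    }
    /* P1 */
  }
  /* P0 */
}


y declared in the same block as P1
y = 50


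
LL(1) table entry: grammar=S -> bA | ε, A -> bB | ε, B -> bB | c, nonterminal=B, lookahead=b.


For [B, b]: 'b' ∈ FIRST(bB)
Entry: B -> bB


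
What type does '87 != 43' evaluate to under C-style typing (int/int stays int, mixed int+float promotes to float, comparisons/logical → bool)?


Operand types: int != int
Rule: comparison yields bool
Result type: bool


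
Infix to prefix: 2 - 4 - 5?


left-to-right (same/higher precedence on left): tree is (- (- 2 4) 5)
Prefix: - - 2 4 5


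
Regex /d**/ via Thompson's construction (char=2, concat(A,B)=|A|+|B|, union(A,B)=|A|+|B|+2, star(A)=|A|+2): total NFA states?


Syntax tree has 1 char leaf(s), 0 union(s), 2 star(s)
chars contribute 1×2 = 2; each union adds +2; each star adds +2
Total: 2 + 0 + 4 = 6 states


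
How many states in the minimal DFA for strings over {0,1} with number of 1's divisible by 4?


Track (count of 1) mod 4: states 0..3, accept at 0
Minimal DFA: 4 states


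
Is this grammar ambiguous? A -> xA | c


right-linear, alternatives start with distinct terminals 'x' vs 'c': unique leftmost derivation
Unambiguous


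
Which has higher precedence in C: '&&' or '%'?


'%' is multiplicative (level 10); '&&' is logical AND (level 2)
Higher level binds tighter
'%' has higher precedence than '&&'


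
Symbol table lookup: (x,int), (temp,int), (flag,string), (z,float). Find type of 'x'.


Lookup 'x' → type int


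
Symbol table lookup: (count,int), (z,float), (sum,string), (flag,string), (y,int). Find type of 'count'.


Lookup 'count' → type int


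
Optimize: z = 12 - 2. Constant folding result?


12 - 2 = 10 at compile time
Optimized: z = 10


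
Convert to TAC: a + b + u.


Break into single-operator statements:
t1 = a + b
t2 = t1 + u


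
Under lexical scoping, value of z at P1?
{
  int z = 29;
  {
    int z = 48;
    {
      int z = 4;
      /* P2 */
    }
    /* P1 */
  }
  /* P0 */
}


z declared in the same block as P1
z = 48


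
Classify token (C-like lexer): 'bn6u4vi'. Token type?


Pattern: letter/underscore followed by alphanumerics, not a keyword
Type: IDENTIFIER


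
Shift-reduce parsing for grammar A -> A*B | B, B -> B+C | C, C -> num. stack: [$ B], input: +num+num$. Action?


shift '+' to continue B -> B+C
Action: shift


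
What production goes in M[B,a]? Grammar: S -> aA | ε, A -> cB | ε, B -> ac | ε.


For [B, a]: 'a' ∈ FIRST(ac)
Entry: B -> ac


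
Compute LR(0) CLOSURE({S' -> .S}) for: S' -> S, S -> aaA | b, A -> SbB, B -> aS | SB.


Start: S' -> .S
For each item with dot before a nonterminal B, add B -> .γ for every B-production
Closure: [S' -> .S, S -> .aaA, S -> .b]


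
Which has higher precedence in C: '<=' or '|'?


'<=' is relational (level 7); '|' is bitwise OR (level 3)
Higher level binds tighter
'<=' has higher precedence than '|'


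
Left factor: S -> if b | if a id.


Common prefix: 'if'
Factored: S -> if S', S' -> b | a id


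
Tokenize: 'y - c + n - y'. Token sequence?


Scan left to right, longest-match per lexeme
Tokens: ID(y), OP(-), ID(c), OP(+), ID(n), OP(-), ID(y)


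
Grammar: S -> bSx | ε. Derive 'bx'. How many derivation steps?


Derivation: S => bSx => bx
Steps: 2


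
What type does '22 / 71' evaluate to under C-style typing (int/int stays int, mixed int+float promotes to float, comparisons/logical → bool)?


Operand types: int / int
Rule: mixed int/float promotes to float; int/int stays int
Result type: int


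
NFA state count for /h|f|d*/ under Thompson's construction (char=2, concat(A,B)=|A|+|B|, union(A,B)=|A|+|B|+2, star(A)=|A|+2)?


Syntax tree has 3 char leaf(s), 2 union(s), 1 star(s)
chars contribute 3×2 = 6; each union adds +2; each star adds +2
Total: 6 + 4 + 2 = 12 states


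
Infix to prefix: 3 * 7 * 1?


left-to-right (same/higher precedence on left): tree is (* (* 3 7) 1)
Prefix: * * 3 7 1


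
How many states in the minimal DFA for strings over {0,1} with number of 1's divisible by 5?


Track (count of 1) mod 5: states 0..4, accept at 0
Minimal DFA: 5 states


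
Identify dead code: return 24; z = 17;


statement follows a return and is unreachable
Dead: 'z = 17'


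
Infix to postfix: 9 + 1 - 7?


Left to right (same or higher precedence on left)
Postfix: 9 1 + 7 -


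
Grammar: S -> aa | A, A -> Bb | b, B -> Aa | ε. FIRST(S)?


Per alternative of S: FIRST(aa) = {a}; FIRST(A) = {b}
FIRST(S) = {a, b}


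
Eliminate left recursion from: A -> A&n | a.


Left-recursive alternatives: A&n; non-recursive: a
Introduce A': A -> aA', A' -> &nA' | ε


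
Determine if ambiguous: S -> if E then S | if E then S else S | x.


dangling else: 'if E then if E then x else x' parses two ways
Ambiguous


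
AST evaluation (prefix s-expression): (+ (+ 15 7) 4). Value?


Evaluate inner: (+ 15 7) = 22
Evaluate root: (+ 22 4) = 26
Result: 26


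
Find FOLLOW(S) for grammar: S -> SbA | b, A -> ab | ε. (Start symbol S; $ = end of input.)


$ ∈ FOLLOW(S). For each A -> αBβ: add FIRST(β)\{ε} to FOLLOW(B); if β nullable, add FOLLOW(A).
FOLLOW(S) = {$, b}


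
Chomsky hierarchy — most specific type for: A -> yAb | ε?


Single nonterminal LHS, but y^n b^n is not regular
Classification: Type 2 (Context-Free)


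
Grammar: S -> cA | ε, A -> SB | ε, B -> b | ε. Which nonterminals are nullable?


A nonterminal is nullable iff some alternative derives ε (directly, or every symbol in it is nullable)
Nullable: {A, B, S}


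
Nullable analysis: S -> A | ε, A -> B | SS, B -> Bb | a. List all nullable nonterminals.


A nonterminal is nullable iff some alternative derives ε (directly, or every symbol in it is nullable)
Nullable: {A, S}


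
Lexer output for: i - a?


Scan left to right, longest-match per lexeme
Tokens: ID(i), OP(-), ID(a)


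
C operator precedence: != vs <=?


'<=' is relational (level 7); '!=' is equality (level 6)
Higher level binds tighter
'<=' has higher precedence than '!='


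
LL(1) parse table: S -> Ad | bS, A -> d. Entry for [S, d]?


For [S, d]: 'd' ∈ FIRST(Ad)
Entry: S -> Ad


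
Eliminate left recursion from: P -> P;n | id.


Left-recursive alternatives: P;n; non-recursive: id
Introduce P': P -> idP', P' -> ;nP' | ε


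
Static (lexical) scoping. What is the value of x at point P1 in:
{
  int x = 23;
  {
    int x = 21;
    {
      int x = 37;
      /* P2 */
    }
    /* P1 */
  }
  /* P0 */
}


x declared in the same block as P1
x = 21


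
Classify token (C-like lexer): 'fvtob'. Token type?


Pattern: letter/underscore followed by alphanumerics, not a keyword
Type: IDENTIFIER


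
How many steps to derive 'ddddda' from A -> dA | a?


Derivation: A => dA => ddA => dddA => ddddA => dddddA => ddddda
Steps: 6


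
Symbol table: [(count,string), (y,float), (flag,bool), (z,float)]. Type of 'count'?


Lookup 'count' → type string


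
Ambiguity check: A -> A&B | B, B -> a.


precedence layered via separate nonterminal B: deterministic
Unambiguous


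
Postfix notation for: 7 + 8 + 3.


Left to right (same or higher precedence on left)
Postfix: 7 8 + 3 +


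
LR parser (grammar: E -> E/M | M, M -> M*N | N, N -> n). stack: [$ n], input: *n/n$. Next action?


'n' on top is the handle for N -> n
Action: reduce (N -> n)


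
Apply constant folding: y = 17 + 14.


17 + 14 = 31 at compile time
Optimized: y = 31


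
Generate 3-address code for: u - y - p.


Break into single-operator statements:
t1 = u - y
t2 = t1 - p


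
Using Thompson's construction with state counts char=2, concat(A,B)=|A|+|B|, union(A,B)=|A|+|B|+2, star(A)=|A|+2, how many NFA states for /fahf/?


Syntax tree has 4 char leaf(s), 0 union(s), 0 star(s)
chars contribute 4×2 = 8; each union adds +2; each star adds +2
Total: 8 + 0 + 0 = 8 states


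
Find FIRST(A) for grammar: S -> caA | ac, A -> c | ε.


Per alternative of A: FIRST(c) = {c}; FIRST(ε) = {ε}
FIRST(A) = {c, ε}


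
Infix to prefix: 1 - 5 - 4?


left-to-right (same/higher precedence on left): tree is (- (- 1 5) 4)
Prefix: - - 1 5 4


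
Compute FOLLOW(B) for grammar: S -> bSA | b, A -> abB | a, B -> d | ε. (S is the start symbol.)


$ ∈ FOLLOW(S). For each A -> αBβ: add FIRST(β)\{ε} to FOLLOW(B); if β nullable, add FOLLOW(A).
FOLLOW(B) = {$, a}


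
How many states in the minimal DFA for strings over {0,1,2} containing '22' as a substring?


KMP-style automaton: 2 progress states + 1 absorbing accept = 3
Minimal DFA: 3 states


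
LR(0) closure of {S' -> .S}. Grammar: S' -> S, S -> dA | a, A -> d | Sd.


Start: S' -> .S
For each item with dot before a nonterminal B, add B -> .γ for every B-production
Closure: [S' -> .S, S -> .dA, S -> .a]


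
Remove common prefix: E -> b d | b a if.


Common prefix: 'b'
Factored: E -> b E', E' -> d | a if


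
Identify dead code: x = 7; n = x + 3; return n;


x is read by n's definition; n is returned
No dead code


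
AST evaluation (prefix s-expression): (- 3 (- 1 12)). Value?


Evaluate inner: (- 1 12) = -11
Evaluate root: (- 3 -11) = 14
Result: 14


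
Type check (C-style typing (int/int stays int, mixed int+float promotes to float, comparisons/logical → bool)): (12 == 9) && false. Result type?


Operand types: bool && bool
Rule: logical operators take bool operands and yield bool
Result type: bool


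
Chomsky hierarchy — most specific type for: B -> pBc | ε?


Single nonterminal LHS, but p^n c^n is not regular
Classification: Type 2 (Context-Free)


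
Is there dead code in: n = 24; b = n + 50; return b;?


n is read by b's definition; b is returned
No dead code


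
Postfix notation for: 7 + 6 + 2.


Left to right (same or higher precedence on left)
Postfix: 7 6 + 2 +


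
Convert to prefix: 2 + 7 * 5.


'*' binds tighter: tree is (+ 2 (* 7 5))
Prefix: + 2 * 7 5


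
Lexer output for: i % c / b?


Scan left to right, longest-match per lexeme
Tokens: ID(i), OP(%), ID(c), OP(/), ID(b)


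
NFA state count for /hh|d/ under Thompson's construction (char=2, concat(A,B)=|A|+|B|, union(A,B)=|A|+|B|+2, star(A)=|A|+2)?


Syntax tree has 3 char leaf(s), 1 union(s), 0 star(s)
chars contribute 3×2 = 6; each union adds +2; each star adds +2
Total: 6 + 2 + 0 = 8 states


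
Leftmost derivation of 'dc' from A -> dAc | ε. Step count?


Derivation: A => dAc => dc
Steps: 2


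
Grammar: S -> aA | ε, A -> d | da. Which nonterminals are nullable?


A nonterminal is nullable iff some alternative derives ε (directly, or every symbol in it is nullable)
Nullable: {S}


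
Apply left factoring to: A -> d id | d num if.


Common prefix: 'd'
Factored: A -> d A', A' -> id | num if


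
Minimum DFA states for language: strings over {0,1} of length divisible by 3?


Track length mod 3: states 0..2, accept at 0
Minimal DFA: 3 states


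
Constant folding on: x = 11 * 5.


11 * 5 = 55 at compile time
Optimized: x = 55


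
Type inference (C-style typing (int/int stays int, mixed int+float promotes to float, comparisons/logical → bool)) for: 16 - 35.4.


Operand types: int - float
Rule: mixed int/float promotes to float; int/int stays int
Result type: float


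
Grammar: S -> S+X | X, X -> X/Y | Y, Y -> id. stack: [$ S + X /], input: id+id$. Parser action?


no handle; shift 'id'
Action: shift


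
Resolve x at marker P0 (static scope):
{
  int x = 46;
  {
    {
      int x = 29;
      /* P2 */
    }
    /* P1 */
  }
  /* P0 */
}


x declared in the same block as P0
x = 46


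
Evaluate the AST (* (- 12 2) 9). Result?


Evaluate inner: (- 12 2) = 10
Evaluate root: (* 10 9) = 90
Result: 90


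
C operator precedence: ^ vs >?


'>' is relational (level 7); '^' is bitwise XOR (level 4)
Higher level binds tighter
'>' has higher precedence than '^'


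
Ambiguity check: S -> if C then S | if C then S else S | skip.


dangling else: 'if C then if C then skip else skip' parses two ways
Ambiguous


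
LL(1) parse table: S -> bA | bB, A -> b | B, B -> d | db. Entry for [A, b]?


For [A, b]: 'b' ∈ FIRST(b)
Entry: A -> b


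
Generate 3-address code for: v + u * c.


Break into single-operator statements:
t1 = u * c
t2 = v + t1


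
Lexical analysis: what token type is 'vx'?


Pattern: letter/underscore followed by alphanumerics, not a keyword
Type: IDENTIFIER
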